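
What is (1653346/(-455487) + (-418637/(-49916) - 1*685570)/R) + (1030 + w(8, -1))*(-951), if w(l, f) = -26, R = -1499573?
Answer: -32553601851234193090771/34094425327957716 ≈ -9.5481e+5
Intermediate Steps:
(1653346/(-455487) + (-418637/(-49916) - 1*685570)/R) + (1030 + w(8, -1))*(-951) = (1653346/(-455487) + (-418637/(-49916) - 1*685570)/(-1499573)) + (1030 - 26)*(-951) = (1653346*(-1/455487) + (-418637*(-1/49916) - 685570)*(-1/1499573)) + 1004*(-951) = (-1653346/455487 + (418637/49916 - 685570)*(-1/1499573)) - 954804 = (-1653346/455487 - 34220493483/49916*(-1/1499573)) - 954804 = (-1653346/455487 + 34220493483/74852685868) - 954804 = -108170398854023107/34094425327957716 - 954804 = -32553601851234193090771/34094425327957716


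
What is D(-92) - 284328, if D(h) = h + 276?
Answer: -284144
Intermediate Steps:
D(h) = 276 + h
D(-92) - 284328 = (276 - 92) - 284328 = 184 - 284328 = -284144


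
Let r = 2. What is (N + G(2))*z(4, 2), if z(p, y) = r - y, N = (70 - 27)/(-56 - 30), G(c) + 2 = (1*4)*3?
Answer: 0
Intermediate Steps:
G(c) = 10 (G(c) = -2 + (1*4)*3 = -2 + 4*3 = -2 + 12 = 10)
N = -½ (N = 43/(-86) = 43*(-1/86) = -½ ≈ -0.50000)
z(p, y) = 2 - y
(N + G(2))*z(4, 2) = (-½ + 10)*(2 - 1*2) = 19*(2 - 2)/2 = (19/2)*0 = 0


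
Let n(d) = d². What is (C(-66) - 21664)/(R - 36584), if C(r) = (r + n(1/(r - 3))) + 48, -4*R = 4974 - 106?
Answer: 103228001/179970561 ≈ 0.57358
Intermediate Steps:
R = -1217 (R = -(4974 - 106)/4 = -¼*4868 = -1217)
C(r) = 48 + r + (-3 + r)⁻² (C(r) = (r + (1/(r - 3))²) + 48 = (r + (1/(-3 + r))²) + 48 = (r + (-3 + r)⁻²) + 48 = 48 + r + (-3 + r)⁻²)
(C(-66) - 21664)/(R - 36584) = ((48 - 66 + (-3 - 66)⁻²) - 21664)/(-1217 - 36584) = ((48 - 66 + (-69)⁻²) - 21664)/(-37801) = ((48 - 66 + 1/4761) - 21664)*(-1/37801) = (-85697/4761 - 21664)*(-1/37801) = -103228001/4761*(-1/37801) = 103228001/179970561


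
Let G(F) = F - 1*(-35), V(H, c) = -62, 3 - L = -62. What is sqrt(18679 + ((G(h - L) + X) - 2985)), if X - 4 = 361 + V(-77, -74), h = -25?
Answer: sqrt(15942) ≈ 126.26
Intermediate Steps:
L = 65 (L = 3 - 1*(-62) = 3 + 62 = 65)
G(F) = 35 + F (G(F) = F + 35 = 35 + F)
X = 303 (X = 4 + (361 - 62) = 4 + 299 = 303)
sqrt(18679 + ((G(h - L) + X) - 2985)) = sqrt(18679 + (((35 + (-25 - 1*65)) + 303) - 2985)) = sqrt(18679 + (((35 + (-25 - 65)) + 303) - 2985)) = sqrt(18679 + (((35 - 90) + 303) - 2985)) = sqrt(18679 + ((-55 + 303) - 2985)) = sqrt(18679 + (248 - 2985)) = sqrt(18679 - 2737) = sqrt(15942)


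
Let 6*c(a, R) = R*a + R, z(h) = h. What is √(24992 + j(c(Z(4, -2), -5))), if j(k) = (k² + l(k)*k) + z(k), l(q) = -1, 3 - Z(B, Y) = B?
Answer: 4*√1562 ≈ 158.09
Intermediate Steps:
Z(B, Y) = 3 - B
c(a, R) = R/6 + R*a/6 (c(a, R) = (R*a + R)/6 = (R + R*a)/6 = R/6 + R*a/6)
j(k) = k² (j(k) = (k² - k) + k = k²)
√(24992 + j(c(Z(4, -2), -5))) = √(24992 + ((⅙)*(-5)*(1 + (3 - 1*4)))²) = √(24992 + ((⅙)*(-5)*(1 + (3 - 4)))²) = √(24992 + ((⅙)*(-5)*(1 - 1))²) = √(24992 + ((⅙)*(-5)*0)²) = √(24992 + 0²) = √(24992 + 0) = √24992 = 4*√1562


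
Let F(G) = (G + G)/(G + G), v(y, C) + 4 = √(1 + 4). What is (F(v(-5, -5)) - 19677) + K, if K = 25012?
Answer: 5336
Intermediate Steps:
v(y, C) = -4 + √5 (v(y, C) = -4 + √(1 + 4) = -4 + √5)
F(G) = 1 (F(G) = (2*G)/((2*G)) = (2*G)*(1/(2*G)) = 1)
(F(v(-5, -5)) - 19677) + K = (1 - 19677) + 25012 = -19676 + 25012 = 5336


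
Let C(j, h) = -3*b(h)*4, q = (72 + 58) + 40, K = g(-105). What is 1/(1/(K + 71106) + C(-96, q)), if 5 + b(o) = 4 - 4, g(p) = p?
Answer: 71001/4260061 ≈ 0.016667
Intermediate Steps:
K = -105
q = 170 (q = 130 + 40 = 170)
b(o) = -5 (b(o) = -5 + (4 - 4) = -5 + 0 = -5)
C(j, h) = 60 (C(j, h) = -3*(-5)*4 = 15*4 = 60)
1/(1/(K + 71106) + C(-96, q)) = 1/(1/(-105 + 71106) + 60) = 1/(1/71001 + 60) = 1/(4260061/71001) = 71001/4260061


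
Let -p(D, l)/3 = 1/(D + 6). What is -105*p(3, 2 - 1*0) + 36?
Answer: 71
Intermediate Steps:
p(D, l) = -3/(6 + D) (p(D, l) = -3/(D + 6) = -3/(6 + D))
-105*p(3, 2 - 1*0) + 36 = -(-315)/(6 + 3) + 36 = -(-315)/9 + 36 = -105*(-1/3) + 36 = 35 + 36 = 71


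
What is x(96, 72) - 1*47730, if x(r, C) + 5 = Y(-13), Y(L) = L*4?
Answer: -47787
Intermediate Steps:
Y(L) = 4*L
x(r, C) = -57 (x(r, C) = -5 + 4*(-13) = -5 - 52 = -57)
x(96, 72) - 1*47730 = -57 - 1*47730 = -57 - 47730 = -47787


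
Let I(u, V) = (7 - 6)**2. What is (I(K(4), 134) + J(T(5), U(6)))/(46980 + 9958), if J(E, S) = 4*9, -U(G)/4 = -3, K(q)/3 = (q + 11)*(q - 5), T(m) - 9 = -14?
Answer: 37/56938 ≈ 0.00064983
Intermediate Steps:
T(m) = -5 (T(m) = 9 - 14 = -5)
K(q) = 3*(-5 + q)*(11 + q) (K(q) = 3*((q + 11)*(q - 5)) = 3*((11 + q)*(-5 + q)) = 3*((-5 + q)*(11 + q)) = 3*(-5 + q)*(11 + q))
I(u, V) = 1 (I(u, V) = 1**2 = 1)
U(G) = 12 (U(G) = -4*(-3) = 12)
J(E, S) = 36
(I(K(4), 134) + J(T(5), U(6)))/(46980 + 9958) = (1 + 36)/(46980 + 9958) = 37/56938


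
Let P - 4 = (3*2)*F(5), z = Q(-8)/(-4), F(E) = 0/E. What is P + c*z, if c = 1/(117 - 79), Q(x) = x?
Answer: 77/19 ≈ 4.0526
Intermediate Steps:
F(E) = 0
z = 2 (z = -8/(-4) = -8*(-1/4) = 2)
P = 4 (P = 4 + (3*2)*0 = 4 + 6*0 = 4 + 0 = 4)
c = 1/38 ≈ 0.026316
P + c*z = 4 + (1/38)*2 = 4 + 1/19 = 77/19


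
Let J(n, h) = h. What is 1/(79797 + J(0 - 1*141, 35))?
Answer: 1/79832 ≈ 1.2526e-5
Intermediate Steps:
1/(79797 + J(0 - 1*141, 35)) = 1/(79797 + 35) = 1/79832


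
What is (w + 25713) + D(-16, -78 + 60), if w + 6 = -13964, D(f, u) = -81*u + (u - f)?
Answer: 13199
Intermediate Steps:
D(f, u) = -f - 80*u
w = -13970 (w = -6 - 13964 = -13970)
(w + 25713) + D(-16, -78 + 60) = (-13970 + 25713) + (-1*(-16) - 80*(-78 + 60)) = 11743 + (16 - 80*(-18)) = 11743 + (16 + 1440) = 11743 + 1456 = 13199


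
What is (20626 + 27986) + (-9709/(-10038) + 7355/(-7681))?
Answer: 535439605525/11014554 ≈ 48612.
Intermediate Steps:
(20626 + 27986) + (-9709/(-10038) + 7355/(-7681)) = 48612 + (-9709*(-1/10038) + 7355*(-1/7681)) = 48612 + (1387/1434 - 7355/7681) = 48612 + 106477/11014554 = 535439605525/11014554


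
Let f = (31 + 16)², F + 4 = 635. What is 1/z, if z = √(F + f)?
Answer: √710/1420 ≈ 0.018765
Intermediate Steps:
F = 631 (F = -4 + 635 = 631)
f = 2209 (f = 47² = 2209)
z = 2*√710 (z = √(631 + 2209) = √2840 = 2*√710 ≈ 53.292)
1/z = 1/(2*√710) = √710/1420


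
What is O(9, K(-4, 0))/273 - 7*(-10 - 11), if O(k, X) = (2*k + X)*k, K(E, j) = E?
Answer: 1917/13 ≈ 147.46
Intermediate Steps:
O(k, X) = k*(X + 2*k) (O(k, X) = (X + 2*k)*k = k*(X + 2*k))
O(9, K(-4, 0))/273 - 7*(-10 - 11) = (9*(-4 + 2*9))/273 - 7*(-10 - 11) = (9*(-4 + 18))/273 - 7*(-21) = (9*14)/273 + 147 = (1/273)*126 + 147 = 6/13 + 147 = 1917/13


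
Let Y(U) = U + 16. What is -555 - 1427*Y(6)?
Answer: -31949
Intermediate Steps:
Y(U) = 16 + U
-555 - 1427*Y(6) = -555 - 1427*(16 + 6) = -555 - 1427*22 = -555 - 31394 = -31949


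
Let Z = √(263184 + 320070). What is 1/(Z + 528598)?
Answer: 37757/19958233025 - 3*√64806/279415262350 ≈ 1.8891e-6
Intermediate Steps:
Z = 3*√64806 (Z = √583254 = 3*√64806 ≈ 763.71)
1/(Z + 528598) = 1/(3*√64806 + 528598) = 1/(528598 + 3*√64806)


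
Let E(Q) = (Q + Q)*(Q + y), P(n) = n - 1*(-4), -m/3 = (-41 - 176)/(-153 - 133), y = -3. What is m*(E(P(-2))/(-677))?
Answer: -1302/96811 ≈ -0.013449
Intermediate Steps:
m = -651/286 (m = -3*(-41 - 176)/(-153 - 133) = -(-651)/(-286) = -(-651)*(-1)/286 = -3*217/286 = -651/286 ≈ -2.2762)
P(n) = 4 + n (P(n) = n + 4 = 4 + n)
E(Q) = 2*Q*(-3 + Q) (E(Q) = (Q + Q)*(Q - 3) = (2*Q)*(-3 + Q) = 2*Q*(-3 + Q))
m*(E(P(-2))/(-677)) = -651*2*(4 - 2)*(-3 + (4 - 2))/(286*(-677)) = -651*2*2*(-3 + 2)*(-1)/(286*677) = -651*2*2*(-1)*(-1)/(286*677) = -(-1302)*(-1)/(143*677) = -651/286*4/677 = -1302/96811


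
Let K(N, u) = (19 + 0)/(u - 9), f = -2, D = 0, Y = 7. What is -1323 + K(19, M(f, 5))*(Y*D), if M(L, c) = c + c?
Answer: -1323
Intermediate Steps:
M(L, c) = 2*c
K(N, u) = 19/(-9 + u)
-1323 + K(19, M(f, 5))*(Y*D) = -1323 + (19/(-9 + 2*5))*(7*0) = -1323 + (19/(-9 + 10))*0 = -1323 + (19/1)*0 = -1323 + (19*1)*0 = -1323 + 19*0 = -1323 + 0 = -1323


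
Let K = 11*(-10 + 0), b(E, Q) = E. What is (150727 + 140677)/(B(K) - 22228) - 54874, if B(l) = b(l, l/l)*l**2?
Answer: -18564331169/338307 ≈ -54874.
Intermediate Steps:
K = -110 (K = 11*(-10) = -110)
B(l) = l**3 (B(l) = l*l**2 = l**3)
(150727 + 140677)/(B(K) - 22228) - 54874 = (150727 + 140677)/((-110)**3 - 22228) - 54874 = 291404/(-1331000 - 22228) - 54874 = 291404/(-1353228) - 54874 = 291404*(-1/1353228) - 54874 = -72851/338307 - 54874 = -18564331169/338307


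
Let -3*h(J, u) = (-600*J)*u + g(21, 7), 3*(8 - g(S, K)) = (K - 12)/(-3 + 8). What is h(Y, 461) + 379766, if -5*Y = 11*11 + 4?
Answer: -17327131/9 ≈ -1.9252e+6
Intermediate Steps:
g(S, K) = 44/5 - K/15 (g(S, K) = 8 - (K - 12)/(3*(-3 + 8)) = 8 - (-12 + K)/(3*5) = 8 - (-12/5 + K/5)/3 = 8 + (4/5 - K/15) = 44/5 - K/15)
Y = -25 (Y = -(11*11 + 4)/5 = -(121 + 4)/5 = -1/5*125 = -25)
h(J, u) = -25/9 + 200*J*u (h(J, u) = -((-600*J)*u + (44/5 - 1/15*7))/3 = -(-600*J*u + (44/5 - 7/15))/3 = -(-600*J*u + 25/3)/3 = -(25/3 - 600*J*u)/3 = -25/9 + 200*J*u)
h(Y, 461) + 379766 = (-25/9 + 200*(-25)*461) + 379766 = (-25/9 - 2305000) + 379766 = -20745025/9 + 379766 = -17327131/9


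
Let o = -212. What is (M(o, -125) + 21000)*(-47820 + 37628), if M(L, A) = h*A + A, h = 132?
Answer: -44590000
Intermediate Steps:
M(L, A) = 133*A (M(L, A) = 132*A + A = 133*A)
(M(o, -125) + 21000)*(-47820 + 37628) = (133*(-125) + 21000)*(-47820 + 37628) = (-16625 + 21000)*(-10192) = 4375*(-10192) = -44590000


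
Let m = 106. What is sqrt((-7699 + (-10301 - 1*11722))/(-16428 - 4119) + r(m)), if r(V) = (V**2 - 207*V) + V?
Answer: I*sqrt(497165435274)/6849 ≈ 102.95*I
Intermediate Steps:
r(V) = V**2 - 206*V
sqrt((-7699 + (-10301 - 1*11722))/(-16428 - 4119) + r(m)) = sqrt((-7699 + (-10301 - 1*11722))/(-16428 - 4119) + 106*(-206 + 106)) = sqrt((-7699 + (-10301 - 11722))/(-20547) + 106*(-100)) = sqrt((-7699 - 22023)*(-1/20547) - 10600) = sqrt(-29722*(-1/20547) - 10600) = sqrt(29722/20547 - 10600) = sqrt(-217768478/20547) = I*sqrt(497165435274)/6849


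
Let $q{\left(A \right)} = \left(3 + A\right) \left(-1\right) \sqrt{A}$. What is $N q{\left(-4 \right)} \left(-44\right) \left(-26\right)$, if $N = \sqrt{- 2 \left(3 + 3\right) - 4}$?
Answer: $-9152$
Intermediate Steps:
$N = 4 i$ ($N = \sqrt{\left(-2\right) 6 - 4} = \sqrt{-12 - 4} = \sqrt{-16} = 4 i \approx 4.0 i$)
$q{\left(A \right)} = \sqrt{A} \left(-3 - A\right)$ ($q{\left(A \right)} = \left(-3 - A\right) \sqrt{A} = \sqrt{A} \left(-3 - A\right)$)
$N q{\left(-4 \right)} \left(-44\right) \left(-26\right) = 4 i \sqrt{-4} \left(-3 - -4\right) \left(-44\right) \left(-26\right) = 4 i 2 i \left(-3 + 4\right) \left(-44\right) \left(-26\right) = 4 i 2 i 1 \left(-44\right) \left(-26\right) = 4 i 2 i \left(-44\right) \left(-26\right) = \left(-8\right) \left(-44\right) \left(-26\right) = 352 \left(-26\right) = -9152$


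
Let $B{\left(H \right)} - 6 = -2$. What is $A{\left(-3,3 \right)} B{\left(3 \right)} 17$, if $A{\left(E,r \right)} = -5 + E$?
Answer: $-544$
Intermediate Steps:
$B{\left(H \right)} = 4$ ($B{\left(H \right)} = 6 - 2 = 4$)
$A{\left(-3,3 \right)} B{\left(3 \right)} 17 = \left(-5 - 3\right) 4 \cdot 17 = \left(-8\right) 4 \cdot 17 = \left(-32\right) 17 = -544$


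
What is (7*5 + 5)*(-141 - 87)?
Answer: -9120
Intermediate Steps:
(7*5 + 5)*(-141 - 87) = (35 + 5)*(-228) = 40*(-228) = -9120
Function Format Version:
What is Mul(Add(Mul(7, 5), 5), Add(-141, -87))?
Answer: -9120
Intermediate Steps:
Mul(Add(Mul(7, 5), 5), Add(-141, -87)) = Mul(Add(35, 5), -228) = Mul(40, -228) = -9120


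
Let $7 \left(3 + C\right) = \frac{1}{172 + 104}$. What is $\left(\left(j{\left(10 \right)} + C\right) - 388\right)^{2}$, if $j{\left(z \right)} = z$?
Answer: $\frac{541829960281}{3732624} \approx 1.4516 \cdot 10^{5}$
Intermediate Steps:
$C = - \frac{5795}{1932}$ ($C = -3 + \frac{1}{7 \left(172 + 104\right)} = -3 + \frac{1}{7 \cdot 276} = -3 + \frac{1}{7} \cdot \frac{1}{276} = -3 + \frac{1}{1932} = - \frac{5795}{1932} \approx -2.9995$)
$\left(\left(j{\left(10 \right)} + C\right) - 388\right)^{2} = \left(\left(10 - \frac{5795}{1932}\right) - 388\right)^{2} = \left(\frac{13525}{1932} - 388\right)^{2} = \left(- \frac{736091}{1932}\right)^{2} = \frac{541829960281}{3732624}$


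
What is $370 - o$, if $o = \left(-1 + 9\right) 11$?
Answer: $282$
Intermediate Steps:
$o = 88$ ($o = 8 \cdot 11 = 88$)
$370 - o = 370 - 88 = 282$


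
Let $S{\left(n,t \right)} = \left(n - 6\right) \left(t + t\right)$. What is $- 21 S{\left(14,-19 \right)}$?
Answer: $6384$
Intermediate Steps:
$S{\left(n,t \right)} = 2 t \left(-6 + n\right)$ ($S{\left(n,t \right)} = \left(-6 + n\right) 2 t = 2 t \left(-6 + n\right)$)
$- 21 S{\left(14,-19 \right)} = - 21 \cdot 2 \left(-19\right) \left(-6 + 14\right) = - 21 \cdot 2 \left(-19\right) 8 = \left(-21\right) \left(-304\right) = 6384$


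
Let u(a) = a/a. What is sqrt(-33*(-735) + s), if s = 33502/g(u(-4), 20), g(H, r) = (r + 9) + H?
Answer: 4*sqrt(356790)/15 ≈ 159.29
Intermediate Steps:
u(a) = 1
g(H, r) = 9 + H + r (g(H, r) = (9 + r) + H = 9 + H + r)
s = 16751/15 (s = 33502/(9 + 1 + 20) = 33502/30 = 33502*(1/30) = 16751/15 ≈ 1116.7)
sqrt(-33*(-735) + s) = sqrt(-33*(-735) + 16751/15) = sqrt(24255 + 16751/15) = sqrt(380576/15) = 4*sqrt(356790)/15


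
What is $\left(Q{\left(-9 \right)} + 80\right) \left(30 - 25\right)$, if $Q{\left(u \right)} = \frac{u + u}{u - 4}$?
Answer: $\frac{5290}{13} \approx 406.92$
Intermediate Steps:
$Q{\left(u \right)} = \frac{2 u}{-4 + u}$
$\left(Q{\left(-9 \right)} + 80\right) \left(30 - 25\right) = \left(2 \left(-9\right) \frac{1}{-4 - 9} + 80\right) \left(30 - 25\right) = \left(2 \left(-9\right) \frac{1}{-13} + 80\right) 5 = \left(2 \left(-9\right) \left(- \frac{1}{13}\right) + 80\right) 5 = \left(\frac{18}{13} + 80\right) 5 = \frac{1058}{13} \cdot 5 = \frac{5290}{13}$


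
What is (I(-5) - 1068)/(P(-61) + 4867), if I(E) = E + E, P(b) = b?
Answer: -539/2403 ≈ -0.22430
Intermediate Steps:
I(E) = 2*E
(I(-5) - 1068)/(P(-61) + 4867) = (2*(-5) - 1068)/(-61 + 4867) = (-10 - 1068)/4806 = -1078*1/4806 = -539/2403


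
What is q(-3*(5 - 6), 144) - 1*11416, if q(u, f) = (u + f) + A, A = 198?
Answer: -11071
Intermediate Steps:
q(u, f) = 198 + f + u (q(u, f) = (u + f) + 198 = (f + u) + 198 = 198 + f + u)
q(-3*(5 - 6), 144) - 1*11416 = (198 + 144 - 3*(5 - 6)) - 1*11416 = (198 + 144 - 3*(-1)) - 11416 = (198 + 144 + 3) - 11416 = 345 - 11416 = -11071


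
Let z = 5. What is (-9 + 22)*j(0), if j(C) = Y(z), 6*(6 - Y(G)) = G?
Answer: 403/6 ≈ 67.167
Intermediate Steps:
Y(G) = 6 - G/6
j(C) = 31/6 (j(C) = 6 - ⅙*5 = 6 - ⅚ = 31/6)
(-9 + 22)*j(0) = (-9 + 22)*(31/6) = 13*(31/6) = 403/6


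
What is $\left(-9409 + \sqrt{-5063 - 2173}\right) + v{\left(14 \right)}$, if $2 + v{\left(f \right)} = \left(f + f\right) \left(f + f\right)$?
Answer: $-8627 + 6 i \sqrt{201} \approx -8627.0 + 85.065 i$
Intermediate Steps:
$v{\left(f \right)} = -2 + 4 f^{2}$ ($v{\left(f \right)} = -2 + \left(f + f\right) \left(f + f\right) = -2 + 2 f 2 f = -2 + 4 f^{2}$)
$\left(-9409 + \sqrt{-5063 - 2173}\right) + v{\left(14 \right)} = \left(-9409 + \sqrt{-5063 - 2173}\right) - \left(2 - 4 \cdot 14^{2}\right) = \left(-9409 + \sqrt{-7236}\right) + \left(-2 + 4 \cdot 196\right) = \left(-9409 + 6 i \sqrt{201}\right) + \left(-2 + 784\right) = \left(-9409 + 6 i \sqrt{201}\right) + 782 = -8627 + 6 i \sqrt{201}$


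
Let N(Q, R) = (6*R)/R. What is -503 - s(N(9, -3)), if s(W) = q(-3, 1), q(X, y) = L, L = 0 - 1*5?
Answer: -498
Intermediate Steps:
L = -5 (L = 0 - 5 = -5)
N(Q, R) = 6
q(X, y) = -5
s(W) = -5
-503 - s(N(9, -3)) = -503 - 1*(-5) = -503 + 5 = -498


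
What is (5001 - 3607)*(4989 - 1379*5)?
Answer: -2656964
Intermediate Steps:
(5001 - 3607)*(4989 - 1379*5) = 1394*(4989 - 6895) = 1394*(-1906) = -2656964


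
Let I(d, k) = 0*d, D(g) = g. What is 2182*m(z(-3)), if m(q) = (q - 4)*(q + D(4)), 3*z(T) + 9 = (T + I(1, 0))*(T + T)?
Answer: -15274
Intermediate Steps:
I(d, k) = 0
z(T) = -3 + 2*T²/3 (z(T) = -3 + ((T + 0)*(T + T))/3 = -3 + (T*(2*T))/3 = -3 + (2*T²)/3 = -3 + 2*T²/3)
m(q) = (-4 + q)*(4 + q) (m(q) = (q - 4)*(q + 4) = (-4 + q)*(4 + q))
2182*m(z(-3)) = 2182*(-16 + (-3 + (⅔)*(-3)²)²) = 2182*(-16 + (-3 + (⅔)*9)²) = 2182*(-16 + (-3 + 6)²) = 2182*(-16 + 3²) = 2182*(-16 + 9) = 2182*(-7) = -15274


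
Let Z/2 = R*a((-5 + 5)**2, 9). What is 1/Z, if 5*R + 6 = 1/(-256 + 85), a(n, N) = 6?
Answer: -285/4108 ≈ -0.069377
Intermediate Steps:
R = -1027/855 (R = -6/5 + 1/(5*(-256 + 85)) = -6/5 + (1/5)/(-171) = -6/5 + (1/5)*(-1/171) = -6/5 - 1/855 = -1027/855 ≈ -1.2012)
Z = -4108/285 (Z = 2*(-1027/855*6) = 2*(-2054/285) = -4108/285 ≈ -14.414)
1/Z = 1/(-4108/285) = -285/4108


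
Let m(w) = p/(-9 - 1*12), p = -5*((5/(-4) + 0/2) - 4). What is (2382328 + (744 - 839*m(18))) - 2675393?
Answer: -1165089/4 ≈ -2.9127e+5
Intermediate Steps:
p = 105/4 (p = -5*((5*(-¼) + 0*(½)) - 4) = -5*((-5/4 + 0) - 4) = -5*(-5/4 - 4) = -5*(-21/4) = 105/4 ≈ 26.250)
m(w) = -5/4 (m(w) = 105/(4*(-9 - 1*12)) = 105/(4*(-9 - 12)) = (105/4)/(-21) = (105/4)*(-1/21) = -5/4)
(2382328 + (744 - 839*m(18))) - 2675393 = (2382328 + (744 - 839*(-5/4))) - 2675393 = (2382328 + (744 + 4195/4)) - 2675393 = (2382328 + 7171/4) - 2675393 = 9536483/4 - 2675393 = -1165089/4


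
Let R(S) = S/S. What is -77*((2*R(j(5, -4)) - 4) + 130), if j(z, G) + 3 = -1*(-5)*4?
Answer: -9856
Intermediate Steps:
j(z, G) = 17 (j(z, G) = -3 - 1*(-5)*4 = -3 + 5*4 = -3 + 20 = 17)
R(S) = 1
-77*((2*R(j(5, -4)) - 4) + 130) = -77*((2*1 - 4) + 130) = -77*((2 - 4) + 130) = -77*(-2 + 130) = -77*128 = -9856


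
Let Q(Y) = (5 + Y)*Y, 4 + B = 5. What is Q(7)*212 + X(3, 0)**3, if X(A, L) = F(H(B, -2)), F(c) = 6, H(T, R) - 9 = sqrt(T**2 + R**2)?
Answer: 18024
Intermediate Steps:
B = 1 (B = -4 + 5 = 1)
H(T, R) = 9 + sqrt(R**2 + T**2) (H(T, R) = 9 + sqrt(T**2 + R**2) = 9 + sqrt(R**2 + T**2))
X(A, L) = 6
Q(Y) = Y*(5 + Y)
Q(7)*212 + X(3, 0)**3 = (7*(5 + 7))*212 + 6**3 = (7*12)*212 + 216 = 84*212 + 216 = 17808 + 216 = 18024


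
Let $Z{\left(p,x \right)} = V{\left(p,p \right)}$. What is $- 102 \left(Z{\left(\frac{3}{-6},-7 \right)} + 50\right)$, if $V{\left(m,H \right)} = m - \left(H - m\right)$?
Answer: $-5049$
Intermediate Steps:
$V{\left(m,H \right)} = - H + 2 m$ ($V{\left(m,H \right)} = m - \left(H - m\right) = - H + 2 m$)
$Z{\left(p,x \right)} = p$ ($Z{\left(p,x \right)} = - p + 2 p = p$)
$- 102 \left(Z{\left(\frac{3}{-6},-7 \right)} + 50\right) = - 102 \left(\frac{3}{-6} + 50\right) = - 102 \left(3 \left(- \frac{1}{6}\right) + 50\right) = - 102 \left(- \frac{1}{2} + 50\right) = \left(-102\right) \frac{99}{2} = -5049$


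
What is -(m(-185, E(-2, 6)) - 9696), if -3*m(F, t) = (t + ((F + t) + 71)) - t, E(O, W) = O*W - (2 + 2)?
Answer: 28958/3 ≈ 9652.7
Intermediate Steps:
E(O, W) = -4 + O*W (E(O, W) = O*W - 1*4 = O*W - 4 = -4 + O*W)
m(F, t) = -71/3 - F/3 - t/3 (m(F, t) = -((t + ((F + t) + 71)) - t)/3 = -((t + (71 + F + t)) - t)/3 = -((71 + F + 2*t) - t)/3 = -(71 + F + t)/3 = -71/3 - F/3 - t/3)
-(m(-185, E(-2, 6)) - 9696) = -((-71/3 - 1/3*(-185) - (-4 - 2*6)/3) - 9696) = -((-71/3 + 185/3 - (-4 - 12)/3) - 9696) = -((-71/3 + 185/3 - 1/3*(-16)) - 9696) = -((-71/3 + 185/3 + 16/3) - 9696) = -(130/3 - 9696) = -1*(-28958/3) = 28958/3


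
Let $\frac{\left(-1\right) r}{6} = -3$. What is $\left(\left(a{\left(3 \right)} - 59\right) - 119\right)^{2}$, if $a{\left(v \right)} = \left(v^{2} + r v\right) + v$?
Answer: $12544$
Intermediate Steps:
$r = 18$ ($r = \left(-6\right) \left(-3\right) = 18$)
$a{\left(v \right)} = v^{2} + 19 v$ ($a{\left(v \right)} = \left(v^{2} + 18 v\right) + v = v^{2} + 19 v$)
$\left(\left(a{\left(3 \right)} - 59\right) - 119\right)^{2} = \left(\left(3 \left(19 + 3\right) - 59\right) - 119\right)^{2} = \left(\left(3 \cdot 22 - 59\right) - 119\right)^{2} = \left(\left(66 - 59\right) - 119\right)^{2} = \left(7 - 119\right)^{2} = \left(-112\right)^{2} = 12544$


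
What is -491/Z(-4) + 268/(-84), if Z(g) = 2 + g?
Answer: 10177/42 ≈ 242.31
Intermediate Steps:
-491/Z(-4) + 268/(-84) = -491/(2 - 4) + 268/(-84) = -491/(-2) + 268*(-1/84) = -491*(-½) - 67/21 = 491/2 - 67/21 = 10177/42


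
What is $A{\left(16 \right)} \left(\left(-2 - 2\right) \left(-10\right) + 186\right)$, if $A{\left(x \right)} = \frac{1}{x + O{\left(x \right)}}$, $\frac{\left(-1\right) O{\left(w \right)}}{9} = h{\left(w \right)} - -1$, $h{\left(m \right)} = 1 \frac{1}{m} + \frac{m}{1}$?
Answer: $- \frac{3616}{2201} \approx -1.6429$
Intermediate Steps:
$h{\left(m \right)} = m + \frac{1}{m}$ ($h{\left(m \right)} = \frac{1}{m} + m 1 = \frac{1}{m} + m = m + \frac{1}{m}$)
$O{\left(w \right)} = -9 - 9 w - \frac{9}{w}$ ($O{\left(w \right)} = - 9 \left(\left(w + \frac{1}{w}\right) - -1\right) = - 9 \left(\left(w + \frac{1}{w}\right) + 1\right) = - 9 \left(1 + w + \frac{1}{w}\right) = -9 - 9 w - \frac{9}{w}$)
$A{\left(x \right)} = \frac{1}{-9 - \frac{9}{x} - 8 x}$ ($A{\left(x \right)} = \frac{1}{x - \left(9 + 9 x + \frac{9}{x}\right)} = \frac{1}{-9 - \frac{9}{x} - 8 x}$)
$A{\left(16 \right)} \left(\left(-2 - 2\right) \left(-10\right) + 186\right) = \left(-1\right) 16 \frac{1}{9 + 8 \cdot 16^{2} + 9 \cdot 16} \left(\left(-2 - 2\right) \left(-10\right) + 186\right) = \left(-1\right) 16 \frac{1}{9 + 8 \cdot 256 + 144} \left(\left(-4\right) \left(-10\right) + 186\right) = \left(-1\right) 16 \frac{1}{9 + 2048 + 144} \left(40 + 186\right) = \left(-1\right) 16 \cdot \frac{1}{2201} \cdot 226 = \left(- \frac{16}{2201}\right) 226 = - \frac{3616}{2201}$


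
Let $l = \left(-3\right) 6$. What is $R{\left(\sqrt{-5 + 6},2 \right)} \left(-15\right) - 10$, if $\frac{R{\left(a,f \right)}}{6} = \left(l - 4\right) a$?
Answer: $1970$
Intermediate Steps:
$l = -18$
$R{\left(a,f \right)} = - 132 a$ ($R{\left(a,f \right)} = 6 \left(-18 - 4\right) a = 6 \left(- 22 a\right) = - 132 a$)
$R{\left(\sqrt{-5 + 6},2 \right)} \left(-15\right) - 10 = - 132 \sqrt{-5 + 6} \left(-15\right) - 10 = - 132 \sqrt{1} \left(-15\right) - 10 = \left(-132\right) 1 \left(-15\right) - 10 = \left(-132\right) \left(-15\right) - 10 = 1980 - 10 = 1970$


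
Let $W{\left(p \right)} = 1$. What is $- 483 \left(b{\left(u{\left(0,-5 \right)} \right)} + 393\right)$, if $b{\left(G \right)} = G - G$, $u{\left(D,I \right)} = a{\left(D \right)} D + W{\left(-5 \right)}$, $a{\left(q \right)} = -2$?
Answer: $-189819$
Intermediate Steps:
$u{\left(D,I \right)} = 1 - 2 D$ ($u{\left(D,I \right)} = - 2 D + 1 = 1 - 2 D$)
$b{\left(G \right)} = 0$
$- 483 \left(b{\left(u{\left(0,-5 \right)} \right)} + 393\right) = - 483 \left(0 + 393\right) = \left(-483\right) 393 = -189819$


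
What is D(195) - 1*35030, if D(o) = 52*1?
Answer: -34978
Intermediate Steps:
D(o) = 52
D(195) - 1*35030 = 52 - 1*35030 = 52 - 35030 = -34978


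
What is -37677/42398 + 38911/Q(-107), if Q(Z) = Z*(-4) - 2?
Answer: 408424544/4515387 ≈ 90.452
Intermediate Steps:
Q(Z) = -2 - 4*Z (Q(Z) = -4*Z - 2 = -2 - 4*Z)
-37677/42398 + 38911/Q(-107) = -37677/42398 + 38911/(-2 - 4*(-107)) = -37677*1/42398 + 38911/(-2 + 428) = -37677/42398 + 38911/426 = 408424544/4515387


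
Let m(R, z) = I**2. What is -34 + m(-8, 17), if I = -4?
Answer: -18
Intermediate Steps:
m(R, z) = 16 (m(R, z) = (-4)**2 = 16)
-34 + m(-8, 17) = -34 + 16 = -18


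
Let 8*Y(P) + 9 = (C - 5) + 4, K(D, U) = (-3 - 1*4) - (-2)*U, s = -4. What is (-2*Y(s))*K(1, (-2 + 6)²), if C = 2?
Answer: 50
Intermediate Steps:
K(D, U) = -7 + 2*U (K(D, U) = (-3 - 4) + 2*U = -7 + 2*U)
Y(P) = -1 (Y(P) = -9/8 + ((2 - 5) + 4)/8 = -9/8 + (-3 + 4)/8 = -9/8 + (⅛)*1 = -9/8 + ⅛ = -1)
(-2*Y(s))*K(1, (-2 + 6)²) = (-2*(-1))*(-7 + 2*(-2 + 6)²) = 2*(-7 + 2*4²) = 2*(-7 + 2*16) = 2*(-7 + 32) = 2*25 = 50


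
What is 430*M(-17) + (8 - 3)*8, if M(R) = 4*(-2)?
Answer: -3400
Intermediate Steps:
M(R) = -8
430*M(-17) + (8 - 3)*8 = 430*(-8) + (8 - 3)*8 = -3440 + 5*8 = -3440 + 40 = -3400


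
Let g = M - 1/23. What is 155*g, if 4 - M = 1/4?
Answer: 52855/92 ≈ 574.51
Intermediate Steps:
M = 15/4 (M = 4 - 1/4 = 4 - 1*¼ = 4 - ¼ = 15/4 ≈ 3.7500)
g = 341/92 (g = 15/4 - 1/23 = 341/92 ≈ 3.7065)
155*g = 155*(341/92) = 52855/92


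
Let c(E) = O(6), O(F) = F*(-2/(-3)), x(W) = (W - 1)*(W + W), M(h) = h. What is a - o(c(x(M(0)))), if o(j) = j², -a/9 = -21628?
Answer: 194636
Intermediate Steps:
x(W) = 2*W*(-1 + W) (x(W) = (-1 + W)*(2*W) = 2*W*(-1 + W))
O(F) = 2*F/3 (O(F) = F*(-2*(-⅓)) = F*(⅔) = 2*F/3)
c(E) = 4 (c(E) = (⅔)*6 = 4)
a = 194652 (a = -9*(-21628) = 194652)
a - o(c(x(M(0)))) = 194652 - 1*4² = 194652 - 1*16 = 194652 - 16 = 194636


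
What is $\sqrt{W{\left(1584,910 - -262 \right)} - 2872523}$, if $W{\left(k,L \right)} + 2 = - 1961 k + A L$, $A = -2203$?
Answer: $3 i \sqrt{951185} \approx 2925.9 i$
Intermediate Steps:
$W{\left(k,L \right)} = -2 - 2203 L - 1961 k$ ($W{\left(k,L \right)} = -2 - \left(1961 k + 2203 L\right) = -2 - 2203 L - 1961 k$)
$\sqrt{W{\left(1584,910 - -262 \right)} - 2872523} = \sqrt{\left(-2 - 2203 \left(910 - -262\right) - 3106224\right) - 2872523} = \sqrt{\left(-2 - 2203 \left(910 + 262\right) - 3106224\right) - 2872523} = \sqrt{\left(-2 - 2581916 - 3106224\right) - 2872523} = \sqrt{-5688142 - 2872523} = \sqrt{-8560665} = 3 i \sqrt{951185}$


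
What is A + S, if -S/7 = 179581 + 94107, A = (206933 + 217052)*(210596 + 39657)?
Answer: 106101602389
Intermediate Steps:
A = 106103518205 (A = 423985*250253 = 106103518205)
S = -1915816 (S = -7*(179581 + 94107) = -7*273688 = -1915816)
A + S = 106103518205 - 1915816 = 106101602389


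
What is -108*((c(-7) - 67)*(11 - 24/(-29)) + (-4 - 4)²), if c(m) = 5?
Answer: 2096280/29 ≈ 72286.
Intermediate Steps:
-108*((c(-7) - 67)*(11 - 24/(-29)) + (-4 - 4)²) = -108*((5 - 67)*(11 - 24/(-29)) + (-4 - 4)²) = -108*(-62*(11 - 24*(-1/29)) + (-8)²) = -108*(-62*(11 + 24/29) + 64) = -108*(-62*343/29 + 64) = -108*(-21266/29 + 64) = -108*(-19410/29) = 2096280/29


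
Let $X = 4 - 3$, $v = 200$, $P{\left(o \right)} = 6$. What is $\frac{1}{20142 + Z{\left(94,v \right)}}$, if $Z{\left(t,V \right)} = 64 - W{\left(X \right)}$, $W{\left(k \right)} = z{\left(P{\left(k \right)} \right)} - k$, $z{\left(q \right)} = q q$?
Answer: $\frac{1}{20171} \approx 4.9576 \cdot 10^{-5}$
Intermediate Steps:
$z{\left(q \right)} = q^{2}$
$X = 1$
$W{\left(k \right)} = 36 - k$ ($W{\left(k \right)} = 6^{2} - k = 36 - k$)
$Z{\left(t,V \right)} = 29$ ($Z{\left(t,V \right)} = 64 - \left(36 - 1\right) = 64 - 35 = 29$)
$\frac{1}{20142 + Z{\left(94,v \right)}} = \frac{1}{20142 + 29} = \frac{1}{20171}$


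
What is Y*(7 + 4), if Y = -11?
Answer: -121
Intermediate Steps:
Y*(7 + 4) = -11*(7 + 4) = -11*11 = -121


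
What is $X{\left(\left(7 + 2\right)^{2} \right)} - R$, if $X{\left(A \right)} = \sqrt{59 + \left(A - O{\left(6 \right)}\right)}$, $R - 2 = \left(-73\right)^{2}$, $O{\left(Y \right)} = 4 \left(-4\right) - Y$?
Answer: $-5331 + 9 \sqrt{2} \approx -5318.3$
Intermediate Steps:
$O{\left(Y \right)} = -16 - Y$
$R = 5331$ ($R = 2 + \left(-73\right)^{2} = 2 + 5329 = 5331$)
$X{\left(A \right)} = \sqrt{81 + A}$ ($X{\left(A \right)} = \sqrt{59 - \left(-16 - 6 - A\right)} = \sqrt{59 + \left(A - \left(-16 - 6\right)\right)} = \sqrt{59 + \left(A - -22\right)} = \sqrt{59 + \left(A + 22\right)} = \sqrt{59 + \left(22 + A\right)} = \sqrt{81 + A}$)
$X{\left(\left(7 + 2\right)^{2} \right)} - R = \sqrt{81 + \left(7 + 2\right)^{2}} - 5331 = \sqrt{81 + 9^{2}} - 5331 = \sqrt{81 + 81} - 5331 = \sqrt{162} - 5331 = 9 \sqrt{2} - 5331 = -5331 + 9 \sqrt{2}$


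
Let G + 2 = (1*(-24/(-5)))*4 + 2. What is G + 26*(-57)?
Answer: -7314/5 ≈ -1462.8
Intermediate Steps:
G = 96/5 (G = -2 + ((1*(-24/(-5)))*4 + 2) = -2 + ((1*(-24*(-1)/5))*4 + 2) = -2 + ((1*(-4*(-6/5)))*4 + 2) = -2 + ((1*(24/5))*4 + 2) = -2 + ((24/5)*4 + 2) = -2 + (96/5 + 2) = -2 + 106/5 = 96/5 ≈ 19.200)
G + 26*(-57) = 96/5 + 26*(-57) = 96/5 - 1482 = -7314/5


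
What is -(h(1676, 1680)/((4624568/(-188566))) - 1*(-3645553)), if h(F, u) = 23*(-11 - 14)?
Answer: -8429608085777/2312284 ≈ -3.6456e+6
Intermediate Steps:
h(F, u) = -575 (h(F, u) = 23*(-25) = -575)
-(h(1676, 1680)/((4624568/(-188566))) - 1*(-3645553)) = -(-575/(4624568/(-188566)) - 1*(-3645553)) = -(-575/(4624568*(-1/188566)) + 3645553) = -(-575/(-2312284/94283) + 3645553) = -(-575*(-94283/2312284) + 3645553) = -(54212725/2312284 + 3645553) = -1*8429608085777/2312284 = -8429608085777/2312284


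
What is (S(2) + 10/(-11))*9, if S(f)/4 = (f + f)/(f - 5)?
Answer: -618/11 ≈ -56.182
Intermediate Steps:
S(f) = 8*f/(-5 + f) (S(f) = 4*((f + f)/(f - 5)) = 4*((2*f)/(-5 + f)) = 4*(2*f/(-5 + f)) = 8*f/(-5 + f))
(S(2) + 10/(-11))*9 = (8*2/(-5 + 2) + 10/(-11))*9 = (8*2/(-3) + 10*(-1/11))*9 = (8*2*(-⅓) - 10/11)*9 = (-16/3 - 10/11)*9 = -206/33*9 = -618/11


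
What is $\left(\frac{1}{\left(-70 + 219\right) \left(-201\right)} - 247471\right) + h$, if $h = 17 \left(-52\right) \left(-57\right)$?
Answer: $- \frac{5902438768}{29949} \approx -1.9708 \cdot 10^{5}$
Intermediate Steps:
$h = 50388$ ($h = \left(-884\right) \left(-57\right) = 50388$)
$\left(\frac{1}{\left(-70 + 219\right) \left(-201\right)} - 247471\right) + h = \left(\frac{1}{\left(-70 + 219\right) \left(-201\right)} - 247471\right) + 50388 = \left(\frac{1}{149 \left(-201\right)} - 247471\right) + 50388 = \left(\frac{1}{-29949} - 247471\right) + 50388 = \left(- \frac{1}{29949} - 247471\right) + 50388 = - \frac{7411508980}{29949} + 50388 = - \frac{5902438768}{29949}$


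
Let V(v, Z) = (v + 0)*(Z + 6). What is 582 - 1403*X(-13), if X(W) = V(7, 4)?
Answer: -97628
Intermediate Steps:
V(v, Z) = v*(6 + Z)
X(W) = 70 (X(W) = 7*(6 + 4) = 7*10 = 70)
582 - 1403*X(-13) = 582 - 1403*70 = 582 - 98210 = -97628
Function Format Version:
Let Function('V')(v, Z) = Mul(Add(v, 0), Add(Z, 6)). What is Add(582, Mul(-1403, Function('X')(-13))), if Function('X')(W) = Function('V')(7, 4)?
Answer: -97628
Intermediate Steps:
Function('V')(v, Z) = Mul(v, Add(6, Z))
Function('X')(W) = 70 (Function('X')(W) = Mul(7, Add(6, 4)) = Mul(7, 10) = 70)
Add(582, Mul(-1403, Function('X')(-13))) = Add(582, Mul(-1403, 70)) = Add(582, -98210) = -97628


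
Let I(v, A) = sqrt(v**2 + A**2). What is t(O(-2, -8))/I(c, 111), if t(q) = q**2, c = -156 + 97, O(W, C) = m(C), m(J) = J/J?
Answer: sqrt(15802)/15802 ≈ 0.0079551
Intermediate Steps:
m(J) = 1
O(W, C) = 1
c = -59
I(v, A) = sqrt(A**2 + v**2)
t(O(-2, -8))/I(c, 111) = 1**2/(sqrt(111**2 + (-59)**2)) = 1/sqrt(12321 + 3481) = 1/sqrt(15802) = 1*(sqrt(15802)/15802) = sqrt(15802)/15802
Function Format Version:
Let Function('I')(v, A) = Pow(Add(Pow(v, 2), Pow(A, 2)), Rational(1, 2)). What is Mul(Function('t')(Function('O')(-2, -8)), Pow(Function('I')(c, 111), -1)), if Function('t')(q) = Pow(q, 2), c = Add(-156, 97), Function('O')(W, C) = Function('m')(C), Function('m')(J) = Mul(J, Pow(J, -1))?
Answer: Mul(Rational(1, 15802), Pow(15802, Rational(1, 2))) ≈ 0.0079551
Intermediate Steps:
Function('m')(J) = 1
Function('O')(W, C) = 1
c = -59
Function('I')(v, A) = Pow(Add(Pow(A, 2), Pow(v, 2)), Rational(1, 2))
Mul(Function('t')(Function('O')(-2, -8)), Pow(Function('I')(c, 111), -1)) = Mul(Pow(1, 2), Pow(Pow(Add(Pow(111, 2), Pow(-59, 2)), Rational(1, 2)), -1)) = Mul(1, Pow(Pow(Add(12321, 3481), Rational(1, 2)), -1)) = Mul(1, Pow(Pow(15802, Rational(1, 2)), -1)) = Mul(1, Mul(Rational(1, 15802), Pow(15802, Rational(1, 2)))) = Mul(Rational(1, 15802), Pow(15802, Rational(1, 2)))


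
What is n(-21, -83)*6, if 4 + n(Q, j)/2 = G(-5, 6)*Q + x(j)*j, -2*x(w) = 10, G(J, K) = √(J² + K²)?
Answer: 4932 - 252*√61 ≈ 2963.8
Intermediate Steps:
x(w) = -5 (x(w) = -½*10 = -5)
n(Q, j) = -8 - 10*j + 2*Q*√61 (n(Q, j) = -8 + 2*(√((-5)² + 6²)*Q - 5*j) = -8 + 2*(√(25 + 36)*Q - 5*j) = -8 + 2*(√61*Q - 5*j) = -8 + 2*(Q*√61 - 5*j) = -8 + 2*(-5*j + Q*√61) = -8 + (-10*j + 2*Q*√61) = -8 - 10*j + 2*Q*√61)
n(-21, -83)*6 = (-8 - 10*(-83) + 2*(-21)*√61)*6 = (-8 + 830 - 42*√61)*6 = (822 - 42*√61)*6 = 4932 - 252*√61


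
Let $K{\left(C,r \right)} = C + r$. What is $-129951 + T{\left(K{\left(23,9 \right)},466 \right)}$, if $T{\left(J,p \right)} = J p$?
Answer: $-115039$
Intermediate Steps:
$-129951 + T{\left(K{\left(23,9 \right)},466 \right)} = -129951 + \left(23 + 9\right) 466 = -129951 + 32 \cdot 466 = -129951 + 14912 = -115039$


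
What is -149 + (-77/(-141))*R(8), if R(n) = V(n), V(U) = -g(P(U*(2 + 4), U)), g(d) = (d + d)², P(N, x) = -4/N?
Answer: -756401/5076 ≈ -149.02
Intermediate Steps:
g(d) = 4*d² (g(d) = (2*d)² = 4*d²)
V(U) = -16/(9*U²) (V(U) = -4*(-4*1/(U*(2 + 4)))² = -4*(-4*1/(6*U))² = -4*(-2/(3*U))² = -4*4/(9*U²) = -16/(9*U²))
R(n) = -16/(9*n²)
-149 + (-77/(-141))*R(8) = -149 + (-77/(-141))*(-16/9/8²) = -149 + (-77*(-1/141))*(-16/9*1/64) = -149 + (77/141)*(-1/36) = -149 - 77/5076 = -756401/5076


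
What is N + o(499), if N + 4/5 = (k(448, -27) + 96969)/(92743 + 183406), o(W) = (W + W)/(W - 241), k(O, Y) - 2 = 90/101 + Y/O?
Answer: 27558099918653/8059397519040 ≈ 3.4194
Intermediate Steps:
k(O, Y) = 292/101 + Y/O (k(O, Y) = 2 + (90/101 + Y/O) = 292/101 + Y/O)
o(W) = 2*W/(-241 + W) (o(W) = (2*W)/(-241 + W) = 2*W/(-241 + W))
N = -28041852803/62475949760 (N = -⅘ + ((292/101 - 27/448) + 96969)/(92743 + 183406) = -⅘ + ((292/101 - 27*1/448) + 96969)/276149 = -⅘ + ((292/101 - 27/448) + 96969)*(1/276149) = -⅘ + (128089/45248 + 96969)*(1/276149) = -⅘ + (4387781401/45248)*(1/276149) = -⅘ + 4387781401/12495189952 = -28041852803/62475949760 ≈ -0.44884)
N + o(499) = -28041852803/62475949760 + 2*499/(-241 + 499) = -28041852803/62475949760 + 2*499/258 = -28041852803/62475949760 + 2*499*(1/258) = -28041852803/62475949760 + 499/129 = 27558099918653/8059397519040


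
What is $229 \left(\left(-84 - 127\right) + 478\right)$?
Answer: $61143$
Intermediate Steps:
$229 \left(\left(-84 - 127\right) + 478\right) = 229 \left(-211 + 478\right) = 229 \cdot 267 = 61143$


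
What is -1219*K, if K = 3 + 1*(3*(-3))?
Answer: 7314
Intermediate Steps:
K = -6 (K = 3 + 1*(-9) = 3 - 9 = -6)
-1219*K = -1219*(-6) = 7314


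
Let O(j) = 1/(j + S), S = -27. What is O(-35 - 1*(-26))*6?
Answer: -⅙ ≈ -0.16667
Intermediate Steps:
O(j) = 1/(-27 + j) (O(j) = 1/(j - 27) = 1/(-27 + j))
O(-35 - 1*(-26))*6 = 6/(-27 + (-35 - 1*(-26))) = 6/(-27 + (-35 + 26)) = 6/(-27 - 9) = 6/(-36) = -1/36*6 = -⅙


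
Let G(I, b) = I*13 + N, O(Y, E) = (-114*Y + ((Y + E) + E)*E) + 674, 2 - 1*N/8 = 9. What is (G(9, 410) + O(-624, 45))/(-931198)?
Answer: -47841/931198 ≈ -0.051376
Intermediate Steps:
N = -56 (N = 16 - 8*9 = 16 - 72 = -56)
O(Y, E) = 674 - 114*Y + E*(Y + 2*E) (O(Y, E) = (-114*Y + ((E + Y) + E)*E) + 674 = (-114*Y + (Y + 2*E)*E) + 674 = (-114*Y + E*(Y + 2*E)) + 674 = 674 - 114*Y + E*(Y + 2*E))
G(I, b) = -56 + 13*I (G(I, b) = I*13 - 56 = 13*I - 56 = -56 + 13*I)
(G(9, 410) + O(-624, 45))/(-931198) = ((-56 + 13*9) + (674 - 114*(-624) + 2*45² + 45*(-624)))/(-931198) = ((-56 + 117) + (674 + 71136 + 2*2025 - 28080))*(-1/931198) = (61 + (674 + 71136 + 4050 - 28080))*(-1/931198) = (61 + 47780)*(-1/931198) = 47841*(-1/931198) = -47841/931198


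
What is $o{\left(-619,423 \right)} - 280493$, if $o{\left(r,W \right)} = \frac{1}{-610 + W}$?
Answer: $- \frac{52452192}{187} \approx -2.8049 \cdot 10^{5}$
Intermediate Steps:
$o{\left(-619,423 \right)} - 280493 = \frac{1}{-610 + 423} - 280493 = \frac{1}{-187} - 280493 = - \frac{1}{187} - 280493 = - \frac{52452192}{187}$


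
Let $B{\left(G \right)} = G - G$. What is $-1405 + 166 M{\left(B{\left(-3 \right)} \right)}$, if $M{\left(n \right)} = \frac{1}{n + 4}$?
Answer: $- \frac{2727}{2} \approx -1363.5$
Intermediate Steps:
$B{\left(G \right)} = 0$
$M{\left(n \right)} = \frac{1}{4 + n}$
$-1405 + 166 M{\left(B{\left(-3 \right)} \right)} = -1405 + \frac{166}{4 + 0} = -1405 + \frac{166}{4} = -1405 + 166 \cdot \frac{1}{4} = -1405 + \frac{83}{2} = - \frac{2727}{2}$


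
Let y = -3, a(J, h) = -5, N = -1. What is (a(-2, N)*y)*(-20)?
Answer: -300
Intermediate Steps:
(a(-2, N)*y)*(-20) = -5*(-3)*(-20) = 15*(-20) = -300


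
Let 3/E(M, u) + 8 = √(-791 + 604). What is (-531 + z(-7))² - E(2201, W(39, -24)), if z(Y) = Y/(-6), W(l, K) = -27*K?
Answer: 2536617155/9036 + 3*I*√187/251 ≈ 2.8072e+5 + 0.16344*I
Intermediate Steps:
E(M, u) = 3/(-8 + I*√187) (E(M, u) = 3/(-8 + √(-791 + 604)) = 3/(-8 + √(-187)) = 3/(-8 + I*√187))
z(Y) = -Y/6 (z(Y) = Y*(-⅙) = -Y/6)
(-531 + z(-7))² - E(2201, W(39, -24)) = (-531 - ⅙*(-7))² - (-24/251 - 3*I*√187/251) = (-531 + 7/6)² + (24/251 + 3*I*√187/251) = (-3179/6)² + (24/251 + 3*I*√187/251) = 10106041/36 + (24/251 + 3*I*√187/251) = 2536617155/9036 + 3*I*√187/251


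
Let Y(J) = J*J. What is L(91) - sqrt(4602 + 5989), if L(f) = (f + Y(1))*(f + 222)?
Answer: 28796 - sqrt(10591) ≈ 28693.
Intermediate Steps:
Y(J) = J**2
L(f) = (1 + f)*(222 + f) (L(f) = (f + 1**2)*(f + 222) = (f + 1)*(222 + f) = (1 + f)*(222 + f))
L(91) - sqrt(4602 + 5989) = (222 + 91**2 + 223*91) - sqrt(4602 + 5989) = (222 + 8281 + 20293) - sqrt(10591) = 28796 - sqrt(10591)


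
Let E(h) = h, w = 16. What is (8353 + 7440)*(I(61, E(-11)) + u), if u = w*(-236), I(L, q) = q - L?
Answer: -60771464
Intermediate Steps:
u = -3776 (u = 16*(-236) = -3776)
(8353 + 7440)*(I(61, E(-11)) + u) = (8353 + 7440)*((-11 - 1*61) - 3776) = 15793*((-11 - 61) - 3776) = 15793*(-72 - 3776) = 15793*(-3848) = -60771464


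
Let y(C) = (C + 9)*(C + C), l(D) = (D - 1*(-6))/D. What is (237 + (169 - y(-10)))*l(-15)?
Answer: 1158/5 ≈ 231.60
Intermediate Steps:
l(D) = (6 + D)/D (l(D) = (D + 6)/D = (6 + D)/D)
y(C) = 2*C*(9 + C) (y(C) = (9 + C)*(2*C) = 2*C*(9 + C))
(237 + (169 - y(-10)))*l(-15) = (237 + (169 - 2*(-10)*(9 - 10)))*((6 - 15)/(-15)) = (237 + (169 - 2*(-10)*(-1)))*(-1/15*(-9)) = (237 + (169 - 1*20))*(3/5) = (237 + (169 - 20))*(3/5) = (237 + 149)*(3/5) = 386*(3/5) = 1158/5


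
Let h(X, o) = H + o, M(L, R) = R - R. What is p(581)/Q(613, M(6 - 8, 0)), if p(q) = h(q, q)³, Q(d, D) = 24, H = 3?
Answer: 24897088/3 ≈ 8.2990e+6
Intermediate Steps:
M(L, R) = 0
h(X, o) = 3 + o
p(q) = (3 + q)³
p(581)/Q(613, M(6 - 8, 0)) = (3 + 581)³/24 = 584³*(1/24) = 199176704*(1/24) = 24897088/3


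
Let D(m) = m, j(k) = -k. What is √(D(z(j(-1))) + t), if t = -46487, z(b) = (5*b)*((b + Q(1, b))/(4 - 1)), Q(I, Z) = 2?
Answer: I*√46482 ≈ 215.6*I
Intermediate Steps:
z(b) = 5*b*(⅔ + b/3) (z(b) = (5*b)*((b + 2)/(4 - 1)) = (5*b)*((2 + b)/3) = (5*b)*((2 + b)*(⅓)) = (5*b)*(⅔ + b/3) = 5*b*(⅔ + b/3))
√(D(z(j(-1))) + t) = √(5*(-1*(-1))*(2 - 1*(-1))/3 - 46487) = √((5/3)*1*(2 + 1) - 46487) = √((5/3)*1*3 - 46487) = √(5 - 46487) = √(-46482) = I*√46482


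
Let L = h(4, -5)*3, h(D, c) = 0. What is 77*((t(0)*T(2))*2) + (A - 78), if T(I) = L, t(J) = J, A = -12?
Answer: -90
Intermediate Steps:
L = 0 (L = 0*3 = 0)
T(I) = 0
77*((t(0)*T(2))*2) + (A - 78) = 77*((0*0)*2) + (-12 - 78) = 77*(0*2) - 90 = 77*0 - 90 = 0 - 90 = -90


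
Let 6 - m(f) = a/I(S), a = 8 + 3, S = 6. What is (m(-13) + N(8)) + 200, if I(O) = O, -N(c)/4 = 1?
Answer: 1201/6 ≈ 200.17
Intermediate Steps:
N(c) = -4 (N(c) = -4*1 = -4)
a = 11
m(f) = 25/6 (m(f) = 6 - 11/6 = 25/6)
(m(-13) + N(8)) + 200 = (25/6 - 4) + 200 = ⅙ + 200 = 1201/6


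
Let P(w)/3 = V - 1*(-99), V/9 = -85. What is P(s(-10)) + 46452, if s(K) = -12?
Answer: 44454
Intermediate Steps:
V = -765 (V = 9*(-85) = -765)
P(w) = -1998 (P(w) = 3*(-765 - 1*(-99)) = 3*(-765 + 99) = 3*(-666) = -1998)
P(s(-10)) + 46452 = -1998 + 46452 = 44454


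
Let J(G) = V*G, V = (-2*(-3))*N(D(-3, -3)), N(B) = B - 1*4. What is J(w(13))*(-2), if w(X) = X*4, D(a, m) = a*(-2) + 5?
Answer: -4368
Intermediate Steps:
D(a, m) = 5 - 2*a (D(a, m) = -2*a + 5 = 5 - 2*a)
w(X) = 4*X
N(B) = -4 + B (N(B) = B - 4 = -4 + B)
V = 42 (V = (-2*(-3))*(-4 + (5 - 2*(-3))) = 6*(-4 + (5 + 6)) = 6*(-4 + 11) = 6*7 = 42)
J(G) = 42*G
J(w(13))*(-2) = (42*(4*13))*(-2) = (42*52)*(-2) = 2184*(-2) = -4368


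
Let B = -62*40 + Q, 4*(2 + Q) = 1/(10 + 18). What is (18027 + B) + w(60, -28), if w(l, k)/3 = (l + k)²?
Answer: 2085105/112 ≈ 18617.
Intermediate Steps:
w(l, k) = 3*(k + l)² (w(l, k) = 3*(l + k)² = 3*(k + l)²)
Q = -223/112 (Q = -2 + 1/(4*(10 + 18)) = -2 + (¼)/28 = -2 + (¼)*(1/28) = -2 + 1/112 = -223/112 ≈ -1.9911)
B = -277983/112 (B = -62*40 - 223/112 = -2480 - 223/112 = -277983/112 ≈ -2482.0)
(18027 + B) + w(60, -28) = (18027 - 277983/112) + 3*(-28 + 60)² = 1741041/112 + 3*32² = 1741041/112 + 3*1024 = 1741041/112 + 3072 = 2085105/112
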